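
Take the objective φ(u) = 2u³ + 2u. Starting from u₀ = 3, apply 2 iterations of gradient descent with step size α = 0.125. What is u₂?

-16.25

φ′(u) = 6u² + 2
u₁ = 3 − 0.125·56 = -4
u₂ = -4 − 0.125·98 = -16.25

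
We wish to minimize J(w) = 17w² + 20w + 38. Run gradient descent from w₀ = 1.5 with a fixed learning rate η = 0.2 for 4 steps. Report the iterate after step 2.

J′(w) = 34w + 20
w₁ = 1.5 − 0.2·71 = -12.7
w₂ = -12.7 − 0.2·(-411.8) = 69.66

69.66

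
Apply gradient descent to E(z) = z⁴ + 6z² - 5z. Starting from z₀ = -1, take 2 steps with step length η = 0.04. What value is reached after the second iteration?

E′(z) = 4z³ + 12z - 5
z₁ = -1 − 0.04·(-21) = -0.16
z₂ = -0.16 − 0.04·(-6.936384) = 0.11745536

0.11745536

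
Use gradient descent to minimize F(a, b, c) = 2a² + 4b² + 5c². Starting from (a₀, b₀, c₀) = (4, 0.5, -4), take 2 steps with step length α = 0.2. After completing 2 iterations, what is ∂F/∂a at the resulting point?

0.64

∇F = (4a, 8b, 10c)
(a₁, b₁, c₁) = (4, 0.5, -4) − 0.2·(16, 4, -40) = (0.8, -0.3, 4)
(a₂, b₂, c₂) = (0.8, -0.3, 4) − 0.2·(3.2, -2.4, 40) = (0.16, 0.18, -4)
∂F/∂a at (0.16, 0.18, -4) = 0.64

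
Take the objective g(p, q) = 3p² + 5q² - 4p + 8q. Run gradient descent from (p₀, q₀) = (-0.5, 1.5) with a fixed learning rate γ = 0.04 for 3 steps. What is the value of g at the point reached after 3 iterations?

-2.512424091648

∇g = (6p - 4, 10q + 8)
(p₁, q₁) = (-0.5, 1.5) − 0.04·(-7, 23) = (-0.22, 0.58)
(p₂, q₂) = (-0.22, 0.58) − 0.04·(-5.32, 13.8) = (-0.0072, 0.028)
(p₃, q₃) = (-0.0072, 0.028) − 0.04·(-4.0432, 8.28) = (0.154528, -0.3032)
g(0.154528, -0.3032) = -2.512424091648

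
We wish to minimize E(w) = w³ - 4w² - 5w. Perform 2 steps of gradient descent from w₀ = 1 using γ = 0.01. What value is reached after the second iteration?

E′(w) = 3w² - 8w - 5
w₁ = 1 − 0.01·(-10) = 1.1
w₂ = 1.1 − 0.01·(-10.17) = 1.2017

1.2017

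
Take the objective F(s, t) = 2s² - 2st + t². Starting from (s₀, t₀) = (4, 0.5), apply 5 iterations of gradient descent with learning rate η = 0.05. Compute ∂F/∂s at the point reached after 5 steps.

∇F = (4s - 2t, -2s + 2t)
(s₁, t₁) = (4, 0.5) − 0.05·(15, -7) = (3.25, 0.85)
(s₂, t₂) = (3.25, 0.85) − 0.05·(11.3, -4.8) = (2.685, 1.09)
(s₃, t₃) = (2.685, 1.09) − 0.05·(8.56, -3.19) = (2.257, 1.2495)
(s₄, t₄) = (2.257, 1.2495) − 0.05·(6.529, -2.015) = (1.93055, 1.35025)
(s₅, t₅) = (1.93055, 1.35025) − 0.05·(5.0217, -1.1606) = (1.679465, 1.40828)
∂F/∂s at (1.679465, 1.40828) = 3.9013

3.9013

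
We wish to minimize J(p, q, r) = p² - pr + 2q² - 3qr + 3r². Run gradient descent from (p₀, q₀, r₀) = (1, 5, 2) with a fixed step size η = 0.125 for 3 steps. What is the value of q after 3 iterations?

2.01953125

∇J = (2p - r, 4q - 3r, -p - 3q + 6r)
(p₁, q₁, r₁) = (1, 5, 2) − 0.125·(0, 14, -4) = (1, 3.25, 2.5)
(p₂, q₂, r₂) = (1, 3.25, 2.5) − 0.125·(-0.5, 5.5, 4.25) = (1.0625, 2.5625, 1.96875)
(p₃, q₃, r₃) = (1.0625, 2.5625, 1.96875) − 0.125·(0.15625, 4.34375, 3.0625) = (1.04296875, 2.01953125, 1.5859375)
q = 2.01953125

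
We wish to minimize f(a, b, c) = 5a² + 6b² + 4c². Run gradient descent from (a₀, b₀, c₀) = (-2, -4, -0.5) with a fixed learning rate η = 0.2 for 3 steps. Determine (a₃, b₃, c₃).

∇f = (10a, 12b, 8c)
Step 1: at (-2, -4, -0.5), ∇f = (-20, -48, -4) → (-2, -4, -0.5) − 0.2·(-20, -48, -4) = (2, 5.6, 0.3)
Step 2: at (2, 5.6, 0.3), ∇f = (20, 67.2, 2.4) → (2, 5.6, 0.3) − 0.2·(20, 67.2, 2.4) = (-2, -7.84, -0.18)
Step 3: at (-2, -7.84, -0.18), ∇f = (-20, -94.08, -1.44) → (-2, -7.84, -0.18) − 0.2·(-20, -94.08, -1.44) = (2, 10.976, 0.108)

(2, 10.976, 0.108)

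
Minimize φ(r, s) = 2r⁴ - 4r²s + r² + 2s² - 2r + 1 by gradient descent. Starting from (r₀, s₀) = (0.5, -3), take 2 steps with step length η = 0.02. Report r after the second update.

0.17280384

∇φ = (8r³ - 8rs + 2r - 2, -4r² + 4s)
Step 1: at (0.5, -3), ∇φ = (12, -13) → (0.5, -3) − 0.02·(12, -13) = (0.26, -2.74)
Step 2: at (0.26, -2.74), ∇φ = (4.359808, -11.2304) → (0.26, -2.74) − 0.02·(4.359808, -11.2304) = (0.17280384, -2.515392)
r = 0.17280384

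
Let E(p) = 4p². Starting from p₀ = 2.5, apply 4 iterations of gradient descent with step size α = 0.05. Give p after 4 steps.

E′(p) = 8p
p₁ = 2.5 − 0.05·20 = 1.5
p₂ = 1.5 − 0.05·12 = 0.9
p₃ = 0.9 − 0.05·7.2 = 0.54
p₄ = 0.54 − 0.05·4.32 = 0.324

0.324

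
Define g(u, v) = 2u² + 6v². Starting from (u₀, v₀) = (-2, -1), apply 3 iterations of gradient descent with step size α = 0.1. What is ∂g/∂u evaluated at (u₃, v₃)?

∇g = (4u, 12v)
(u₁, v₁) = (-2, -1) − 0.1·(-8, -12) = (-1.2, 0.2)
(u₂, v₂) = (-1.2, 0.2) − 0.1·(-4.8, 2.4) = (-0.72, -0.04)
(u₃, v₃) = (-0.72, -0.04) − 0.1·(-2.88, -0.48) = (-0.432, 0.008)
∂g/∂u at (-0.432, 0.008) = -1.728

-1.728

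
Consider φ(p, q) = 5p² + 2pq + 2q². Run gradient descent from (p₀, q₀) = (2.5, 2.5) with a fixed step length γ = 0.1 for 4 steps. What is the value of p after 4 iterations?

-0.092

∇φ = (10p + 2q, 2p + 4q)
Step 1: at (2.5, 2.5), ∇φ = (30, 15) → (2.5, 2.5) − 0.1·(30, 15) = (-0.5, 1)
Step 2: at (-0.5, 1), ∇φ = (-3, 3) → (-0.5, 1) − 0.1·(-3, 3) = (-0.2, 0.7)
Step 3: at (-0.2, 0.7), ∇φ = (-0.6, 2.4) → (-0.2, 0.7) − 0.1·(-0.6, 2.4) = (-0.14, 0.46)
Step 4: at (-0.14, 0.46), ∇φ = (-0.48, 1.56) → (-0.14, 0.46) − 0.1·(-0.48, 1.56) = (-0.092, 0.304)
p = -0.092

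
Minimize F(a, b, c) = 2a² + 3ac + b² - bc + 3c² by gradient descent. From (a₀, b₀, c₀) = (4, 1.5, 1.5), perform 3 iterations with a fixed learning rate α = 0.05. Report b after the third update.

1.1775

∇F = (4a + 3c, 2b - c, 3a - b + 6c)
Step 1: at (4, 1.5, 1.5), ∇F = (20.5, 1.5, 19.5) → (4, 1.5, 1.5) − 0.05·(20.5, 1.5, 19.5) = (2.975, 1.425, 0.525)
Step 2: at (2.975, 1.425, 0.525), ∇F = (13.475, 2.325, 10.65) → (2.975, 1.425, 0.525) − 0.05·(13.475, 2.325, 10.65) = (2.30125, 1.30875, -0.0075)
Step 3: at (2.30125, 1.30875, -0.0075), ∇F = (9.1825, 2.625, 5.55) → (2.30125, 1.30875, -0.0075) − 0.05·(9.1825, 2.625, 5.55) = (1.842125, 1.1775, -0.285)
b = 1.1775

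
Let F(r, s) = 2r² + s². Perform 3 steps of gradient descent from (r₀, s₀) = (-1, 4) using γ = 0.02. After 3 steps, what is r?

∇F = (4r, 2s)
(r₁, s₁) = (-1, 4) − 0.02·(-4, 8) = (-0.92, 3.84)
(r₂, s₂) = (-0.92, 3.84) − 0.02·(-3.68, 7.68) = (-0.8464, 3.6864)
(r₃, s₃) = (-0.8464, 3.6864) − 0.02·(-3.3856, 7.3728) = (-0.778688, 3.538944)
r = -0.778688

-0.778688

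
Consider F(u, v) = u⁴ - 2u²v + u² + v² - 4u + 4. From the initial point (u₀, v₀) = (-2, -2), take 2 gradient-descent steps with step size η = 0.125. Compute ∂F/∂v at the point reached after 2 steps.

∇F = (4u³ - 4uv + 2u - 4, -2u² + 2v)
Step 1: at (-2, -2), ∇F = (-56, -12) → (-2, -2) − 0.125·(-56, -12) = (5, -0.5)
Step 2: at (5, -0.5), ∇F = (516, -51) → (5, -0.5) − 0.125·(516, -51) = (-59.5, 5.875)
∂F/∂v at (-59.5, 5.875) = -7068.75

-7068.75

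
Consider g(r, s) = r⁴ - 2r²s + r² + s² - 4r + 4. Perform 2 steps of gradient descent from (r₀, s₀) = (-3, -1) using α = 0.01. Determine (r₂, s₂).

(-1.37508, -0.7262)

∇g = (4r³ - 4rs + 2r - 4, -2r² + 2s)
Step 1: at (-3, -1), ∇g = (-130, -20) → (-3, -1) − 0.01·(-130, -20) = (-1.7, -0.8)
Step 2: at (-1.7, -0.8), ∇g = (-32.492, -7.38) → (-1.7, -0.8) − 0.01·(-32.492, -7.38) = (-1.37508, -0.7262)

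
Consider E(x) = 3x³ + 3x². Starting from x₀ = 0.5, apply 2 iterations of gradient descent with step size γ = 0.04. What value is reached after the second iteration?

0.190124

E′(x) = 9x² + 6x
Step 1: E′(0.5) = 5.25; x₁ = 0.5 − 0.04·5.25 = 0.29
Step 2: E′(0.29) = 2.4969; x₂ = 0.29 − 0.04·2.4969 = 0.190124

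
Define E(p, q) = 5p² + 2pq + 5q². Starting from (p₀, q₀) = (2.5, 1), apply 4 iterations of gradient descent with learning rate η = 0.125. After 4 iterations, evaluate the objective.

0.1435546875

∇E = (10p + 2q, 2p + 10q)
Step 1: at (2.5, 1), ∇E = (27, 15) → (2.5, 1) − 0.125·(27, 15) = (-0.875, -0.875)
Step 2: at (-0.875, -0.875), ∇E = (-10.5, -10.5) → (-0.875, -0.875) − 0.125·(-10.5, -10.5) = (0.4375, 0.4375)
Step 3: at (0.4375, 0.4375), ∇E = (5.25, 5.25) → (0.4375, 0.4375) − 0.125·(5.25, 5.25) = (-0.21875, -0.21875)
Step 4: at (-0.21875, -0.21875), ∇E = (-2.625, -2.625) → (-0.21875, -0.21875) − 0.125·(-2.625, -2.625) = (0.109375, 0.109375)
E(0.109375, 0.109375) = 0.1435546875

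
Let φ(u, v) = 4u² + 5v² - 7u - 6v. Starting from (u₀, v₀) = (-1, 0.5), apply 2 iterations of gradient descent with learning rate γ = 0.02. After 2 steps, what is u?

-0.448

∇φ = (8u - 7, 10v - 6)
Step 1: at (-1, 0.5), ∇φ = (-15, -1) → (-1, 0.5) − 0.02·(-15, -1) = (-0.7, 0.52)
Step 2: at (-0.7, 0.52), ∇φ = (-12.6, -0.8) → (-0.7, 0.52) − 0.02·(-12.6, -0.8) = (-0.448, 0.536)
u = -0.448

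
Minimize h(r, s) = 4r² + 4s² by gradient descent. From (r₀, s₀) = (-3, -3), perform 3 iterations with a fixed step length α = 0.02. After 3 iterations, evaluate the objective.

∇h = (8r, 8s)
Step 1: at (-3, -3), ∇h = (-24, -24) → (-3, -3) − 0.02·(-24, -24) = (-2.52, -2.52)
Step 2: at (-2.52, -2.52), ∇h = (-20.16, -20.16) → (-2.52, -2.52) − 0.02·(-20.16, -20.16) = (-2.1168, -2.1168)
Step 3: at (-2.1168, -2.1168), ∇h = (-16.9344, -16.9344) → (-2.1168, -2.1168) − 0.02·(-16.9344, -16.9344) = (-1.778112, -1.778112)
h(-1.778112, -1.778112) = 25.293458276352

25.293458276352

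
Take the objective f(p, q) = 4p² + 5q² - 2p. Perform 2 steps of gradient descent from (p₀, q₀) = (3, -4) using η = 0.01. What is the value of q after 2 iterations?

∇f = (8p - 2, 10q)
(p₁, q₁) = (3, -4) − 0.01·(22, -40) = (2.78, -3.6)
(p₂, q₂) = (2.78, -3.6) − 0.01·(20.24, -36) = (2.5776, -3.24)
q = -3.24

-3.24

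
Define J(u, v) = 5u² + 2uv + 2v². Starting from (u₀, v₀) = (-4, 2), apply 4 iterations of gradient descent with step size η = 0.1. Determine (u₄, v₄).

∇J = (10u + 2v, 2u + 4v)
Step 1: at (-4, 2), ∇J = (-36, 0) → (-4, 2) − 0.1·(-36, 0) = (-0.4, 2)
Step 2: at (-0.4, 2), ∇J = (0, 7.2) → (-0.4, 2) − 0.1·(0, 7.2) = (-0.4, 1.28)
Step 3: at (-0.4, 1.28), ∇J = (-1.44, 4.32) → (-0.4, 1.28) − 0.1·(-1.44, 4.32) = (-0.256, 0.848)
Step 4: at (-0.256, 0.848), ∇J = (-0.864, 2.88) → (-0.256, 0.848) − 0.1·(-0.864, 2.88) = (-0.1696, 0.56)

(-0.1696, 0.56)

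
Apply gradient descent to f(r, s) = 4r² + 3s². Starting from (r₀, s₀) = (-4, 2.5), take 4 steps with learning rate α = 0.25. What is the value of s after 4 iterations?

0.15625

∇f = (8r, 6s)
Step 1: at (-4, 2.5), ∇f = (-32, 15) → (-4, 2.5) − 0.25·(-32, 15) = (4, -1.25)
Step 2: at (4, -1.25), ∇f = (32, -7.5) → (4, -1.25) − 0.25·(32, -7.5) = (-4, 0.625)
Step 3: at (-4, 0.625), ∇f = (-32, 3.75) → (-4, 0.625) − 0.25·(-32, 3.75) = (4, -0.3125)
Step 4: at (4, -0.3125), ∇f = (32, -1.875) → (4, -0.3125) − 0.25·(32, -1.875) = (-4, 0.15625)
s = 0.15625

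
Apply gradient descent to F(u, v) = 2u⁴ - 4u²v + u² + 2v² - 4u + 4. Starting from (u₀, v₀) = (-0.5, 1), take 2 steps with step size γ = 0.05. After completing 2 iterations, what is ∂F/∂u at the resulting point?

-3.158766477312

∇F = (8u³ - 8uv + 2u - 4, -4u² + 4v)
Step 1: at (-0.5, 1), ∇F = (-2, 3) → (-0.5, 1) − 0.05·(-2, 3) = (-0.4, 0.85)
Step 2: at (-0.4, 0.85), ∇F = (-2.592, 2.76) → (-0.4, 0.85) − 0.05·(-2.592, 2.76) = (-0.2704, 0.712)
∂F/∂u at (-0.2704, 0.712) = -3.158766477312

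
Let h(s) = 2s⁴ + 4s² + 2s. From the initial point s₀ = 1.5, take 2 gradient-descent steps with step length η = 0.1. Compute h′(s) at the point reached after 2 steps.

h′(s) = 8s³ + 8s + 2
Step 1: h′(1.5) = 41; s₁ = 1.5 − 0.1·41 = -2.6
Step 2: h′(-2.6) = -159.408; s₂ = -2.6 − 0.1·(-159.408) = 13.3408
h′(s) at (13.3408) = 19103.564984426496

19103.564984426496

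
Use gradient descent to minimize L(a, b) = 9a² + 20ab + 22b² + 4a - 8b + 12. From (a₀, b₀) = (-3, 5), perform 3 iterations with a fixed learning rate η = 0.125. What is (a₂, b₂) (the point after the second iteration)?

(46.0625, 87.125)

∇L = (18a + 20b + 4, 20a + 44b - 8)
(a₁, b₁) = (-3, 5) − 0.125·(50, 152) = (-9.25, -14)
(a₂, b₂) = (-9.25, -14) − 0.125·(-442.5, -809) = (46.0625, 87.125)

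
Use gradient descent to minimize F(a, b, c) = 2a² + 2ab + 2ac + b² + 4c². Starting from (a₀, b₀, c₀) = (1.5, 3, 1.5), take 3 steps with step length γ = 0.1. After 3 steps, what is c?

0.084

∇F = (4a + 2b + 2c, 2a + 2b, 2a + 8c)
(a₁, b₁, c₁) = (1.5, 3, 1.5) − 0.1·(15, 9, 15) = (0, 2.1, 0)
(a₂, b₂, c₂) = (0, 2.1, 0) − 0.1·(4.2, 4.2, 0) = (-0.42, 1.68, 0)
(a₃, b₃, c₃) = (-0.42, 1.68, 0) − 0.1·(1.68, 2.52, -0.84) = (-0.588, 1.428, 0.084)
c = 0.084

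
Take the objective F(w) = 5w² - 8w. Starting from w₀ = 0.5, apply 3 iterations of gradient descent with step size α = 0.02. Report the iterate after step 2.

F′(w) = 10w - 8
Step 1: F′(0.5) = -3; w₁ = 0.5 − 0.02·(-3) = 0.56
Step 2: F′(0.56) = -2.4; w₂ = 0.56 − 0.02·(-2.4) = 0.608

0.608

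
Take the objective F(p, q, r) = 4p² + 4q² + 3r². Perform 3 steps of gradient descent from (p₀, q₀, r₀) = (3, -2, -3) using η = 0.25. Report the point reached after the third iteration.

(-3, 2, 0.375)

∇F = (8p, 8q, 6r)
(p₁, q₁, r₁) = (3, -2, -3) − 0.25·(24, -16, -18) = (-3, 2, 1.5)
(p₂, q₂, r₂) = (-3, 2, 1.5) − 0.25·(-24, 16, 9) = (3, -2, -0.75)
(p₃, q₃, r₃) = (3, -2, -0.75) − 0.25·(24, -16, -4.5) = (-3, 2, 0.375)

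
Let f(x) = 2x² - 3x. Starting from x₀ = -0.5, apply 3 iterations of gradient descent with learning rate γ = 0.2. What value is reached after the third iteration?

0.74

f′(x) = 4x - 3
Step 1: f′(-0.5) = -5; x₁ = -0.5 − 0.2·(-5) = 0.5
Step 2: f′(0.5) = -1; x₂ = 0.5 − 0.2·(-1) = 0.7
Step 3: f′(0.7) = -0.2; x₃ = 0.7 − 0.2·(-0.2) = 0.74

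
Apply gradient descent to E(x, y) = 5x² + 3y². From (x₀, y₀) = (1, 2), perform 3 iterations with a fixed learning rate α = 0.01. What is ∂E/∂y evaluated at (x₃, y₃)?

∇E = (10x, 6y)
Step 1: at (1, 2), ∇E = (10, 12) → (1, 2) − 0.01·(10, 12) = (0.9, 1.88)
Step 2: at (0.9, 1.88), ∇E = (9, 11.28) → (0.9, 1.88) − 0.01·(9, 11.28) = (0.81, 1.7672)
Step 3: at (0.81, 1.7672), ∇E = (8.1, 10.6032) → (0.81, 1.7672) − 0.01·(8.1, 10.6032) = (0.729, 1.661168)
∂E/∂y at (0.729, 1.661168) = 9.967008

9.967008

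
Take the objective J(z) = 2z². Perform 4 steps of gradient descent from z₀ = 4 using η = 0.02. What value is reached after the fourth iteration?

2.86557184

J′(z) = 4z
Step 1: J′(4) = 16; z₁ = 4 − 0.02·16 = 3.68
Step 2: J′(3.68) = 14.72; z₂ = 3.68 − 0.02·14.72 = 3.3856
Step 3: J′(3.3856) = 13.5424; z₃ = 3.3856 − 0.02·13.5424 = 3.114752
Step 4: J′(3.114752) = 12.459008; z₄ = 3.114752 − 0.02·12.459008 = 2.86557184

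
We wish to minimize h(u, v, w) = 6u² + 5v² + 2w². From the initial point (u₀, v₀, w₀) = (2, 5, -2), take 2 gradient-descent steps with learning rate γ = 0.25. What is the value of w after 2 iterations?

0

∇h = (12u, 10v, 4w)
Step 1: at (2, 5, -2), ∇h = (24, 50, -8) → (2, 5, -2) − 0.25·(24, 50, -8) = (-4, -7.5, 0)
Step 2: at (-4, -7.5, 0), ∇h = (-48, -75, 0) → (-4, -7.5, 0) − 0.25·(-48, -75, 0) = (8, 11.25, 0)
w = 0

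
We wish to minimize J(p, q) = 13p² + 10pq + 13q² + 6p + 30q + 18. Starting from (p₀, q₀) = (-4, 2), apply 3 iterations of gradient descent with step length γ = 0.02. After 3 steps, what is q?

∇J = (26p + 10q + 6, 10p + 26q + 30)
(p₁, q₁) = (-4, 2) − 0.02·(-78, 42) = (-2.44, 1.16)
(p₂, q₂) = (-2.44, 1.16) − 0.02·(-45.84, 35.76) = (-1.5232, 0.4448)
(p₃, q₃) = (-1.5232, 0.4448) − 0.02·(-29.1552, 26.3328) = (-0.940096, -0.081856)
q = -0.081856

-0.081856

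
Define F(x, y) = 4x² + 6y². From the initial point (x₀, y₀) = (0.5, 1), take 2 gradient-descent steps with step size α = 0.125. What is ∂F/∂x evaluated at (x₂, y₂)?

∇F = (8x, 12y)
(x₁, y₁) = (0.5, 1) − 0.125·(4, 12) = (0, -0.5)
(x₂, y₂) = (0, -0.5) − 0.125·(0, -6) = (0, 0.25)
∂F/∂x at (0, 0.25) = 0

0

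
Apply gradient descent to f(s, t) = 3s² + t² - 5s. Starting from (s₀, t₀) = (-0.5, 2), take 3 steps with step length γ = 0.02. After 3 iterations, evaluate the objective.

∇f = (6s - 5, 2t)
(s₁, t₁) = (-0.5, 2) − 0.02·(-8, 4) = (-0.34, 1.92)
(s₂, t₂) = (-0.34, 1.92) − 0.02·(-7.04, 3.84) = (-0.1992, 1.8432)
(s₃, t₃) = (-0.1992, 1.8432) − 0.02·(-6.1952, 3.6864) = (-0.075296, 1.769472)
f(-0.075296, 1.769472) = 3.524519621632

3.524519621632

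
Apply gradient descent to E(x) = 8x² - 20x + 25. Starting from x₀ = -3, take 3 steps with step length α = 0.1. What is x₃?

2.168

E′(x) = 16x - 20
Step 1: E′(-3) = -68; x₁ = -3 − 0.1·(-68) = 3.8
Step 2: E′(3.8) = 40.8; x₂ = 3.8 − 0.1·40.8 = -0.28
Step 3: E′(-0.28) = -24.48; x₃ = -0.28 − 0.1·(-24.48) = 2.168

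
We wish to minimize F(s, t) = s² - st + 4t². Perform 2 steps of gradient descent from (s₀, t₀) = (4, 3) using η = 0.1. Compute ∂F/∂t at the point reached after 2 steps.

∇F = (2s - t, -s + 8t)
Step 1: at (4, 3), ∇F = (5, 20) → (4, 3) − 0.1·(5, 20) = (3.5, 1)
Step 2: at (3.5, 1), ∇F = (6, 4.5) → (3.5, 1) − 0.1·(6, 4.5) = (2.9, 0.55)
∂F/∂t at (2.9, 0.55) = 1.5

1.5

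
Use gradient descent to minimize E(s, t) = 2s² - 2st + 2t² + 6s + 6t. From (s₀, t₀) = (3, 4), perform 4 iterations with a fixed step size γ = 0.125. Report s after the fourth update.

∇E = (4s - 2t + 6, -2s + 4t + 6)
Step 1: at (3, 4), ∇E = (10, 16) → (3, 4) − 0.125·(10, 16) = (1.75, 2)
Step 2: at (1.75, 2), ∇E = (9, 10.5) → (1.75, 2) − 0.125·(9, 10.5) = (0.625, 0.6875)
Step 3: at (0.625, 0.6875), ∇E = (7.125, 7.5) → (0.625, 0.6875) − 0.125·(7.125, 7.5) = (-0.265625, -0.25)
Step 4: at (-0.265625, -0.25), ∇E = (5.4375, 5.53125) → (-0.265625, -0.25) − 0.125·(5.4375, 5.53125) = (-0.9453125, -0.94140625)
s = -0.9453125

-0.9453125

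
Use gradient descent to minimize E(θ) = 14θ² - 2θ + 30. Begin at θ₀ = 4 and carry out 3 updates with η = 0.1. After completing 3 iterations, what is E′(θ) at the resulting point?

E′(θ) = 28θ - 2
θ₁ = 4 − 0.1·110 = -7
θ₂ = -7 − 0.1·(-198) = 12.8
θ₃ = 12.8 − 0.1·356.4 = -22.84
E′(θ) at (-22.84) = -641.52

-641.52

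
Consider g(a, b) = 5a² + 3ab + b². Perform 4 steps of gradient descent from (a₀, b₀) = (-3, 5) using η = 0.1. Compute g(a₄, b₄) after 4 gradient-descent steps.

6.97356889

∇g = (10a + 3b, 3a + 2b)
(a₁, b₁) = (-3, 5) − 0.1·(-15, 1) = (-1.5, 4.9)
(a₂, b₂) = (-1.5, 4.9) − 0.1·(-0.3, 5.3) = (-1.47, 4.37)
(a₃, b₃) = (-1.47, 4.37) − 0.1·(-1.59, 4.33) = (-1.311, 3.937)
(a₄, b₄) = (-1.311, 3.937) − 0.1·(-1.299, 3.941) = (-1.1811, 3.5429)
g(-1.1811, 3.5429) = 6.97356889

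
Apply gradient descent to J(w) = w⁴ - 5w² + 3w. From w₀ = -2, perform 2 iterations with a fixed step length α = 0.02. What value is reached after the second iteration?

J′(w) = 4w³ - 10w + 3
w₁ = -2 − 0.02·(-9) = -1.82
w₂ = -1.82 − 0.02·(-2.914272) = -1.76171456

-1.76171456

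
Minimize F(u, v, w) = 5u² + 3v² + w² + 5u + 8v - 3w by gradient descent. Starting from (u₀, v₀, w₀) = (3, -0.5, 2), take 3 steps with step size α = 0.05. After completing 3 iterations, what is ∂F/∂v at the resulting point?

1.715

∇F = (10u + 5, 6v + 8, 2w - 3)
(u₁, v₁, w₁) = (3, -0.5, 2) − 0.05·(35, 5, 1) = (1.25, -0.75, 1.95)
(u₂, v₂, w₂) = (1.25, -0.75, 1.95) − 0.05·(17.5, 3.5, 0.9) = (0.375, -0.925, 1.905)
(u₃, v₃, w₃) = (0.375, -0.925, 1.905) − 0.05·(8.75, 2.45, 0.81) = (-0.0625, -1.0475, 1.8645)
∂F/∂v at (-0.0625, -1.0475, 1.8645) = 1.715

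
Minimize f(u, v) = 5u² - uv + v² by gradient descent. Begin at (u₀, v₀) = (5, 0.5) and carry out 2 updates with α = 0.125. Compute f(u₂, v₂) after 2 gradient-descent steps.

0.99798583984375

∇f = (10u - v, -u + 2v)
Step 1: at (5, 0.5), ∇f = (49.5, -4) → (5, 0.5) − 0.125·(49.5, -4) = (-1.1875, 1)
Step 2: at (-1.1875, 1), ∇f = (-12.875, 3.1875) → (-1.1875, 1) − 0.125·(-12.875, 3.1875) = (0.421875, 0.6015625)
f(0.421875, 0.6015625) = 0.99798583984375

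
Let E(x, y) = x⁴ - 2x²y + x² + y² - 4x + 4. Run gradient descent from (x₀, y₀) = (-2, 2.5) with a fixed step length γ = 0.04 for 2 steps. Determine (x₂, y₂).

∇E = (4x³ - 4xy + 2x - 4, -2x² + 2y)
Step 1: at (-2, 2.5), ∇E = (-20, -3) → (-2, 2.5) − 0.04·(-20, -3) = (-1.2, 2.62)
Step 2: at (-1.2, 2.62), ∇E = (-0.736, 2.36) → (-1.2, 2.62) − 0.04·(-0.736, 2.36) = (-1.17056, 2.5256)

(-1.17056, 2.5256)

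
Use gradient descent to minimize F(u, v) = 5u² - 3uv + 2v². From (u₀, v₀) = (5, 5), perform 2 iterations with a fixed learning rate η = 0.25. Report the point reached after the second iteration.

∇F = (10u - 3v, -3u + 4v)
(u₁, v₁) = (5, 5) − 0.25·(35, 5) = (-3.75, 3.75)
(u₂, v₂) = (-3.75, 3.75) − 0.25·(-48.75, 26.25) = (8.4375, -2.8125)

(8.4375, -2.8125)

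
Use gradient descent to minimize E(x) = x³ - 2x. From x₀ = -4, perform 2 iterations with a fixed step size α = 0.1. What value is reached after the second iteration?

E′(x) = 3x² - 2
x₁ = -4 − 0.1·46 = -8.6
x₂ = -8.6 − 0.1·219.88 = -30.588

-30.588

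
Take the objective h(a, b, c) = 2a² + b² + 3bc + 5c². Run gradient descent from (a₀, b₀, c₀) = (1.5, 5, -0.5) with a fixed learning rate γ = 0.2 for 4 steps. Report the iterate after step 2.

∇h = (4a, 2b + 3c, 3b + 10c)
(a₁, b₁, c₁) = (1.5, 5, -0.5) − 0.2·(6, 8.5, 10) = (0.3, 3.3, -2.5)
(a₂, b₂, c₂) = (0.3, 3.3, -2.5) − 0.2·(1.2, -0.9, -15.1) = (0.06, 3.48, 0.52)

(0.06, 3.48, 0.52)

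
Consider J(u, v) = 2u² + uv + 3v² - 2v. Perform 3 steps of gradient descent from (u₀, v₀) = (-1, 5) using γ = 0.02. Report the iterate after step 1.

∇J = (4u + v, u + 6v - 2)
Step 1: at (-1, 5), ∇J = (1, 27) → (-1, 5) − 0.02·(1, 27) = (-1.02, 4.46)

(-1.02, 4.46)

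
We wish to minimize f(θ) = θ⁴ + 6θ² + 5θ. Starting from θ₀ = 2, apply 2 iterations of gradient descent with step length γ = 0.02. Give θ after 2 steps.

0.45483584

f′(θ) = 4θ³ + 12θ + 5
θ₁ = 2 − 0.02·61 = 0.78
θ₂ = 0.78 − 0.02·16.258208 = 0.45483584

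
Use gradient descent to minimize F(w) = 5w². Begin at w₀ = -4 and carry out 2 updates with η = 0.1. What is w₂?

0

F′(w) = 10w
w₁ = -4 − 0.1·(-40) = 0
w₂ = 0 − 0.1·0 = 0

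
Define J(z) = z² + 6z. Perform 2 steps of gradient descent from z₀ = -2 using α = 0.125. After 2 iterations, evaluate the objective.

-8.68359375

J′(z) = 2z + 6
Step 1: J′(-2) = 2; z₁ = -2 − 0.125·2 = -2.25
Step 2: J′(-2.25) = 1.5; z₂ = -2.25 − 0.125·1.5 = -2.4375
J(-2.4375) = -8.68359375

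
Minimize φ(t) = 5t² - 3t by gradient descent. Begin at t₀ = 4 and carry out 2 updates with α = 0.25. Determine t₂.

φ′(t) = 10t - 3
Step 1: φ′(4) = 37; t₁ = 4 − 0.25·37 = -5.25
Step 2: φ′(-5.25) = -55.5; t₂ = -5.25 − 0.25·(-55.5) = 8.625

8.625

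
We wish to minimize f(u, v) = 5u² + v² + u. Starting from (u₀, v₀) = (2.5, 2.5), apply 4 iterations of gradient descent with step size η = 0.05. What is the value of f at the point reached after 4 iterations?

2.7724513125

∇f = (10u + 1, 2v)
Step 1: at (2.5, 2.5), ∇f = (26, 5) → (2.5, 2.5) − 0.05·(26, 5) = (1.2, 2.25)
Step 2: at (1.2, 2.25), ∇f = (13, 4.5) → (1.2, 2.25) − 0.05·(13, 4.5) = (0.55, 2.025)
Step 3: at (0.55, 2.025), ∇f = (6.5, 4.05) → (0.55, 2.025) − 0.05·(6.5, 4.05) = (0.225, 1.8225)
Step 4: at (0.225, 1.8225), ∇f = (3.25, 3.645) → (0.225, 1.8225) − 0.05·(3.25, 3.645) = (0.0625, 1.64025)
f(0.0625, 1.64025) = 2.7724513125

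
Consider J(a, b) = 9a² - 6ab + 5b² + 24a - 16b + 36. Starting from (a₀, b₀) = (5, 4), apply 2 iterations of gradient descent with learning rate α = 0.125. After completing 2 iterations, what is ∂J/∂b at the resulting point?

∇J = (18a - 6b + 24, -6a + 10b - 16)
(a₁, b₁) = (5, 4) − 0.125·(90, -6) = (-6.25, 4.75)
(a₂, b₂) = (-6.25, 4.75) − 0.125·(-117, 69) = (8.375, -3.875)
∂J/∂b at (8.375, -3.875) = -105

-105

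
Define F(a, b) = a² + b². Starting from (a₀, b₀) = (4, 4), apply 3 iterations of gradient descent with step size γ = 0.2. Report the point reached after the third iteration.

(0.864, 0.864)

∇F = (2a, 2b)
(a₁, b₁) = (4, 4) − 0.2·(8, 8) = (2.4, 2.4)
(a₂, b₂) = (2.4, 2.4) − 0.2·(4.8, 4.8) = (1.44, 1.44)
(a₃, b₃) = (1.44, 1.44) − 0.2·(2.88, 2.88) = (0.864, 0.864)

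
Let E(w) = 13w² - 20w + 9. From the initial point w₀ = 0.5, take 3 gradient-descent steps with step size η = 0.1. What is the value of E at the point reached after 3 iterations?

17.116992

E′(w) = 26w - 20
Step 1: E′(0.5) = -7; w₁ = 0.5 − 0.1·(-7) = 1.2
Step 2: E′(1.2) = 11.2; w₂ = 1.2 − 0.1·11.2 = 0.08
Step 3: E′(0.08) = -17.92; w₃ = 0.08 − 0.1·(-17.92) = 1.872
E(1.872) = 17.116992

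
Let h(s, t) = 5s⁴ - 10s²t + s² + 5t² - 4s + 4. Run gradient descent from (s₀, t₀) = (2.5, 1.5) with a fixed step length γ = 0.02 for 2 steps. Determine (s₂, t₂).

∇h = (20s³ - 20st + 2s - 4, -10s² + 10t)
(s₁, t₁) = (2.5, 1.5) − 0.02·(238.5, -47.5) = (-2.27, 2.45)
(s₂, t₂) = (-2.27, 2.45) − 0.02·(-131.25166, -27.029) = (0.3550332, 2.99058)

(0.3550332, 2.99058)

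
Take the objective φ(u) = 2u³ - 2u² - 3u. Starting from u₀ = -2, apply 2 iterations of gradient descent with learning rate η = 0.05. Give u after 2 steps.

φ′(u) = 6u² - 4u - 3
Step 1: φ′(-2) = 29; u₁ = -2 − 0.05·29 = -3.45
Step 2: φ′(-3.45) = 82.215; u₂ = -3.45 − 0.05·82.215 = -7.56075

-7.56075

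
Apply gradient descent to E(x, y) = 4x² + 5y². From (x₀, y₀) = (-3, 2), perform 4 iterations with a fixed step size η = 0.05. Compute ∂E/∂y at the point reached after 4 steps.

∇E = (8x, 10y)
(x₁, y₁) = (-3, 2) − 0.05·(-24, 20) = (-1.8, 1)
(x₂, y₂) = (-1.8, 1) − 0.05·(-14.4, 10) = (-1.08, 0.5)
(x₃, y₃) = (-1.08, 0.5) − 0.05·(-8.64, 5) = (-0.648, 0.25)
(x₄, y₄) = (-0.648, 0.25) − 0.05·(-5.184, 2.5) = (-0.3888, 0.125)
∂E/∂y at (-0.3888, 0.125) = 1.25

1.25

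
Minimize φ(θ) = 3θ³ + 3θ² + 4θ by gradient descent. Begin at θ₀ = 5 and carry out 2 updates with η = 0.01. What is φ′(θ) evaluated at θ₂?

40.307822808169

φ′(θ) = 9θ² + 6θ + 4
θ₁ = 5 − 0.01·259 = 2.41
θ₂ = 2.41 − 0.01·70.7329 = 1.702671
φ′(θ) at (1.702671) = 40.307822808169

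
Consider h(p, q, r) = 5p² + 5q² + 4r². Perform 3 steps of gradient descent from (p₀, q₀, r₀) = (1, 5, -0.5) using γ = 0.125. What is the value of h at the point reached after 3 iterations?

∇h = (10p, 10q, 8r)
Step 1: at (1, 5, -0.5), ∇h = (10, 50, -4) → (1, 5, -0.5) − 0.125·(10, 50, -4) = (-0.25, -1.25, 0)
Step 2: at (-0.25, -1.25, 0), ∇h = (-2.5, -12.5, 0) → (-0.25, -1.25, 0) − 0.125·(-2.5, -12.5, 0) = (0.0625, 0.3125, 0)
Step 3: at (0.0625, 0.3125, 0), ∇h = (0.625, 3.125, 0) → (0.0625, 0.3125, 0) − 0.125·(0.625, 3.125, 0) = (-0.015625, -0.078125, 0)
h(-0.015625, -0.078125, 0) = 0.03173828125

0.03173828125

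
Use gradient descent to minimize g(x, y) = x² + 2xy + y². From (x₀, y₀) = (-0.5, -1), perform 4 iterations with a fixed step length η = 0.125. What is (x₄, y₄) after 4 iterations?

∇g = (2x + 2y, 2x + 2y)
(x₁, y₁) = (-0.5, -1) − 0.125·(-3, -3) = (-0.125, -0.625)
(x₂, y₂) = (-0.125, -0.625) − 0.125·(-1.5, -1.5) = (0.0625, -0.4375)
(x₃, y₃) = (0.0625, -0.4375) − 0.125·(-0.75, -0.75) = (0.15625, -0.34375)
(x₄, y₄) = (0.15625, -0.34375) − 0.125·(-0.375, -0.375) = (0.203125, -0.296875)

(0.203125, -0.296875)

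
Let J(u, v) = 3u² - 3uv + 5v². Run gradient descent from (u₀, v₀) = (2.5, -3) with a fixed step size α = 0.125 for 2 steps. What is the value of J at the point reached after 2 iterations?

∇J = (6u - 3v, -3u + 10v)
Step 1: at (2.5, -3), ∇J = (24, -37.5) → (2.5, -3) − 0.125·(24, -37.5) = (-0.5, 1.6875)
Step 2: at (-0.5, 1.6875), ∇J = (-8.0625, 18.375) → (-0.5, 1.6875) − 0.125·(-8.0625, 18.375) = (0.5078125, -0.609375)
J(0.5078125, -0.609375) = 3.55865478515625

3.55865478515625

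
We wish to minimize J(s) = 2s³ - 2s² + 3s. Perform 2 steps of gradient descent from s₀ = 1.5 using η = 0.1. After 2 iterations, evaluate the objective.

J′(s) = 6s² - 4s + 3
Step 1: J′(1.5) = 10.5; s₁ = 1.5 − 0.1·10.5 = 0.45
Step 2: J′(0.45) = 2.415; s₂ = 0.45 − 0.1·2.415 = 0.2085
J(0.2085) = 0.55668342825

0.55668342825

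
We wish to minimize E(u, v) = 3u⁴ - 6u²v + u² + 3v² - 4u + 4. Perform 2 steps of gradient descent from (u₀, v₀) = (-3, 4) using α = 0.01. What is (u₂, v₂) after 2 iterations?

(-1.44588, 4.1146)

∇E = (12u³ - 12uv + 2u - 4, -6u² + 6v)
Step 1: at (-3, 4), ∇E = (-190, -30) → (-3, 4) − 0.01·(-190, -30) = (-1.1, 4.3)
Step 2: at (-1.1, 4.3), ∇E = (34.588, 18.54) → (-1.1, 4.3) − 0.01·(34.588, 18.54) = (-1.44588, 4.1146)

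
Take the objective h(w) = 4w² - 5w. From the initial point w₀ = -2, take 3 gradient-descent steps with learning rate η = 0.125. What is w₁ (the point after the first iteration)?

0.625

h′(w) = 8w - 5
w₁ = -2 − 0.125·(-21) = 0.625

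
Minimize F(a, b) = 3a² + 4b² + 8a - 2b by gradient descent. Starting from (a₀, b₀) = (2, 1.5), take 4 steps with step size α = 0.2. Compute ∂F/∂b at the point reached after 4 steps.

1.296

∇F = (6a + 8, 8b - 2)
Step 1: at (2, 1.5), ∇F = (20, 10) → (2, 1.5) − 0.2·(20, 10) = (-2, -0.5)
Step 2: at (-2, -0.5), ∇F = (-4, -6) → (-2, -0.5) − 0.2·(-4, -6) = (-1.2, 0.7)
Step 3: at (-1.2, 0.7), ∇F = (0.8, 3.6) → (-1.2, 0.7) − 0.2·(0.8, 3.6) = (-1.36, -0.02)
Step 4: at (-1.36, -0.02), ∇F = (-0.16, -2.16) → (-1.36, -0.02) − 0.2·(-0.16, -2.16) = (-1.328, 0.412)
∂F/∂b at (-1.328, 0.412) = 1.296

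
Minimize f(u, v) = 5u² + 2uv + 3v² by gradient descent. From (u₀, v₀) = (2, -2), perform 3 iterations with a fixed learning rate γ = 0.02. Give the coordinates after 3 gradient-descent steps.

(1.201536, -1.540736)

∇f = (10u + 2v, 2u + 6v)
(u₁, v₁) = (2, -2) − 0.02·(16, -8) = (1.68, -1.84)
(u₂, v₂) = (1.68, -1.84) − 0.02·(13.12, -7.68) = (1.4176, -1.6864)
(u₃, v₃) = (1.4176, -1.6864) − 0.02·(10.8032, -7.2832) = (1.201536, -1.540736)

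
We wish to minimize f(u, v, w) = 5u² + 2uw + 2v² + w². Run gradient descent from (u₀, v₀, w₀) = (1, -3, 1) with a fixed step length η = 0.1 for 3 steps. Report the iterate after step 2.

(-0.12, -1.08, 0.52)

∇f = (10u + 2w, 4v, 2u + 2w)
Step 1: at (1, -3, 1), ∇f = (12, -12, 4) → (1, -3, 1) − 0.1·(12, -12, 4) = (-0.2, -1.8, 0.6)
Step 2: at (-0.2, -1.8, 0.6), ∇f = (-0.8, -7.2, 0.8) → (-0.2, -1.8, 0.6) − 0.1·(-0.8, -7.2, 0.8) = (-0.12, -1.08, 0.52)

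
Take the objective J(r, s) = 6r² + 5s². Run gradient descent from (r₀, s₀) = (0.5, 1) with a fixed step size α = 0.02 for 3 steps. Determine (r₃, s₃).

(0.219488, 0.512)

∇J = (12r, 10s)
Step 1: at (0.5, 1), ∇J = (6, 10) → (0.5, 1) − 0.02·(6, 10) = (0.38, 0.8)
Step 2: at (0.38, 0.8), ∇J = (4.56, 8) → (0.38, 0.8) − 0.02·(4.56, 8) = (0.2888, 0.64)
Step 3: at (0.2888, 0.64), ∇J = (3.4656, 6.4) → (0.2888, 0.64) − 0.02·(3.4656, 6.4) = (0.219488, 0.512)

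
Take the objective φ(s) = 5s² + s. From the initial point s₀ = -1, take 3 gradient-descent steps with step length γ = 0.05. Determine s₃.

-0.2125

φ′(s) = 10s + 1
Step 1: φ′(-1) = -9; s₁ = -1 − 0.05·(-9) = -0.55
Step 2: φ′(-0.55) = -4.5; s₂ = -0.55 − 0.05·(-4.5) = -0.325
Step 3: φ′(-0.325) = -2.25; s₃ = -0.325 − 0.05·(-2.25) = -0.2125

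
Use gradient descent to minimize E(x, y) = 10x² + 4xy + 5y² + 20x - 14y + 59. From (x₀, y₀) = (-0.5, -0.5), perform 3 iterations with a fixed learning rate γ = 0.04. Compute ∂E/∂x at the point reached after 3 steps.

∇E = (20x + 4y + 20, 4x + 10y - 14)
Step 1: at (-0.5, -0.5), ∇E = (8, -21) → (-0.5, -0.5) − 0.04·(8, -21) = (-0.82, 0.34)
Step 2: at (-0.82, 0.34), ∇E = (4.96, -13.88) → (-0.82, 0.34) − 0.04·(4.96, -13.88) = (-1.0184, 0.8952)
Step 3: at (-1.0184, 0.8952), ∇E = (3.2128, -9.1216) → (-1.0184, 0.8952) − 0.04·(3.2128, -9.1216) = (-1.146912, 1.260064)
∂E/∂x at (-1.146912, 1.260064) = 2.102016

2.102016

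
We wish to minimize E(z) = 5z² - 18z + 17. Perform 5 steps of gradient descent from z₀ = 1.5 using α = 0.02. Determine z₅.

E′(z) = 10z - 18
Step 1: E′(1.5) = -3; z₁ = 1.5 − 0.02·(-3) = 1.56
Step 2: E′(1.56) = -2.4; z₂ = 1.56 − 0.02·(-2.4) = 1.608
Step 3: E′(1.608) = -1.92; z₃ = 1.608 − 0.02·(-1.92) = 1.6464
Step 4: E′(1.6464) = -1.536; z₄ = 1.6464 − 0.02·(-1.536) = 1.67712
Step 5: E′(1.67712) = -1.2288; z₅ = 1.67712 − 0.02·(-1.2288) = 1.701696

1.701696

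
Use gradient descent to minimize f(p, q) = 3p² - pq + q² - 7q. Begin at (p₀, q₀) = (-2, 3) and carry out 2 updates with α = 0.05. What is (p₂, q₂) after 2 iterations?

(-0.7275, 2.9425)

∇f = (6p - q, -p + 2q - 7)
Step 1: at (-2, 3), ∇f = (-15, 1) → (-2, 3) − 0.05·(-15, 1) = (-1.25, 2.95)
Step 2: at (-1.25, 2.95), ∇f = (-10.45, 0.15) → (-1.25, 2.95) − 0.05·(-10.45, 0.15) = (-0.7275, 2.9425)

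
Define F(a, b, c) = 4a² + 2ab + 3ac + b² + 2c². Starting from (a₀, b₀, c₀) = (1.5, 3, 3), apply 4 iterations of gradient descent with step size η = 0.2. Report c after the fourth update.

1.9488

∇F = (8a + 2b + 3c, 2a + 2b, 3a + 4c)
(a₁, b₁, c₁) = (1.5, 3, 3) − 0.2·(27, 9, 16.5) = (-3.9, 1.2, -0.3)
(a₂, b₂, c₂) = (-3.9, 1.2, -0.3) − 0.2·(-29.7, -5.4, -12.9) = (2.04, 2.28, 2.28)
(a₃, b₃, c₃) = (2.04, 2.28, 2.28) − 0.2·(27.72, 8.64, 15.24) = (-3.504, 0.552, -0.768)
(a₄, b₄, c₄) = (-3.504, 0.552, -0.768) − 0.2·(-29.232, -5.904, -13.584) = (2.3424, 1.7328, 1.9488)
c = 1.9488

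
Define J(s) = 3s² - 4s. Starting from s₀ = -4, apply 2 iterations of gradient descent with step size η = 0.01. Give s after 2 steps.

J′(s) = 6s - 4
s₁ = -4 − 0.01·(-28) = -3.72
s₂ = -3.72 − 0.01·(-26.32) = -3.4568

-3.4568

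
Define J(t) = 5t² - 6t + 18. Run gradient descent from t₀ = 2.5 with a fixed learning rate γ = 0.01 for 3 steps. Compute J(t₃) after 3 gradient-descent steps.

J′(t) = 10t - 6
Step 1: J′(2.5) = 19; t₁ = 2.5 − 0.01·19 = 2.31
Step 2: J′(2.31) = 17.1; t₂ = 2.31 − 0.01·17.1 = 2.139
Step 3: J′(2.139) = 15.39; t₃ = 2.139 − 0.01·15.39 = 1.9851
J(1.9851) = 25.79251005

25.79251005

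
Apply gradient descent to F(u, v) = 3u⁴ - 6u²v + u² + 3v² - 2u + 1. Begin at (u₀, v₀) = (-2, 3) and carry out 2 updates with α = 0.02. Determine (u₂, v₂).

(-1.69376, 2.9808)

∇F = (12u³ - 12uv + 2u - 2, -6u² + 6v)
Step 1: at (-2, 3), ∇F = (-30, -6) → (-2, 3) − 0.02·(-30, -6) = (-1.4, 3.12)
Step 2: at (-1.4, 3.12), ∇F = (14.688, 6.96) → (-1.4, 3.12) − 0.02·(14.688, 6.96) = (-1.69376, 2.9808)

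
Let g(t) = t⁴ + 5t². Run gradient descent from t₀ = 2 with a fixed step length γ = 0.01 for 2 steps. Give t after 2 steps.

1.20232832

g′(t) = 4t³ + 10t
t₁ = 2 − 0.01·52 = 1.48
t₂ = 1.48 − 0.01·27.767168 = 1.20232832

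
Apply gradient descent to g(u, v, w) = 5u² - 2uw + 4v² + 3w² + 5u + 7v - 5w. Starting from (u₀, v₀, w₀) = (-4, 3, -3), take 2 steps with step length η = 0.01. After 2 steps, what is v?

∇g = (10u - 2w + 5, 8v + 7, -2u + 6w - 5)
Step 1: at (-4, 3, -3), ∇g = (-29, 31, -15) → (-4, 3, -3) − 0.01·(-29, 31, -15) = (-3.71, 2.69, -2.85)
Step 2: at (-3.71, 2.69, -2.85), ∇g = (-26.4, 28.52, -14.68) → (-3.71, 2.69, -2.85) − 0.01·(-26.4, 28.52, -14.68) = (-3.446, 2.4048, -2.7032)
v = 2.4048

2.4048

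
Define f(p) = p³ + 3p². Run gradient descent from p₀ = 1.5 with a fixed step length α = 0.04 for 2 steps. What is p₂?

f′(p) = 3p² + 6p
p₁ = 1.5 − 0.04·15.75 = 0.87
p₂ = 0.87 − 0.04·7.4907 = 0.570372

0.570372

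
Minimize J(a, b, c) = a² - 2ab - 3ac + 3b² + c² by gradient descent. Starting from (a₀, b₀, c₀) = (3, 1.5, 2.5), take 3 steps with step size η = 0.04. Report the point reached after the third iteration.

∇J = (2a - 2b - 3c, -2a + 6b, -3a + 2c)
Step 1: at (3, 1.5, 2.5), ∇J = (-4.5, 3, -4) → (3, 1.5, 2.5) − 0.04·(-4.5, 3, -4) = (3.18, 1.38, 2.66)
Step 2: at (3.18, 1.38, 2.66), ∇J = (-4.38, 1.92, -4.22) → (3.18, 1.38, 2.66) − 0.04·(-4.38, 1.92, -4.22) = (3.3552, 1.3032, 2.8288)
Step 3: at (3.3552, 1.3032, 2.8288), ∇J = (-4.3824, 1.1088, -4.408) → (3.3552, 1.3032, 2.8288) − 0.04·(-4.3824, 1.1088, -4.408) = (3.530496, 1.258848, 3.00512)

(3.530496, 1.258848, 3.00512)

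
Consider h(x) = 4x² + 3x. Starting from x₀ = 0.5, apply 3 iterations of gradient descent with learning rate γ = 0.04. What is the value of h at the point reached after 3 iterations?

-0.259718334464

h′(x) = 8x + 3
x₁ = 0.5 − 0.04·7 = 0.22
x₂ = 0.22 − 0.04·4.76 = 0.0296
x₃ = 0.0296 − 0.04·3.2368 = -0.099872
h(-0.099872) = -0.259718334464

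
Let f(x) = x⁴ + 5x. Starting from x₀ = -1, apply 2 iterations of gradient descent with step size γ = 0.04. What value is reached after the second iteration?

f′(x) = 4x³ + 5
x₁ = -1 − 0.04·1 = -1.04
x₂ = -1.04 − 0.04·0.500544 = -1.06002176

-1.06002176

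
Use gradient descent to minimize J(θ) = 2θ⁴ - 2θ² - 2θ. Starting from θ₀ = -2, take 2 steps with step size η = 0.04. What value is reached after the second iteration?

0.44071424

J′(θ) = 8θ³ - 4θ - 2
Step 1: J′(-2) = -58; θ₁ = -2 − 0.04·(-58) = 0.32
Step 2: J′(0.32) = -3.017856; θ₂ = 0.32 − 0.04·(-3.017856) = 0.44071424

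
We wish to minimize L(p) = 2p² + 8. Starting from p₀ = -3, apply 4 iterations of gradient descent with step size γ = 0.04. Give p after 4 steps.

L′(p) = 4p
p₁ = -3 − 0.04·(-12) = -2.52
p₂ = -2.52 − 0.04·(-10.08) = -2.1168
p₃ = -2.1168 − 0.04·(-8.4672) = -1.778112
p₄ = -1.778112 − 0.04·(-7.112448) = -1.49361408

-1.49361408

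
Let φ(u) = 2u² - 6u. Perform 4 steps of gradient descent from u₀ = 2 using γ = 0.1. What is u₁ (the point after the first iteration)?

1.8

φ′(u) = 4u - 6
u₁ = 2 − 0.1·2 = 1.8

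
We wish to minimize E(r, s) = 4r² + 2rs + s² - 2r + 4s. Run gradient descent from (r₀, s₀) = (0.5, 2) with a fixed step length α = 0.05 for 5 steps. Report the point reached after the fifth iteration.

(0.060305, 0.304595)

∇E = (8r + 2s - 2, 2r + 2s + 4)
Step 1: at (0.5, 2), ∇E = (6, 9) → (0.5, 2) − 0.05·(6, 9) = (0.2, 1.55)
Step 2: at (0.2, 1.55), ∇E = (2.7, 7.5) → (0.2, 1.55) − 0.05·(2.7, 7.5) = (0.065, 1.175)
Step 3: at (0.065, 1.175), ∇E = (0.87, 6.48) → (0.065, 1.175) − 0.05·(0.87, 6.48) = (0.0215, 0.851)
Step 4: at (0.0215, 0.851), ∇E = (-0.126, 5.745) → (0.0215, 0.851) − 0.05·(-0.126, 5.745) = (0.0278, 0.56375)
Step 5: at (0.0278, 0.56375), ∇E = (-0.6501, 5.1831) → (0.0278, 0.56375) − 0.05·(-0.6501, 5.1831) = (0.060305, 0.304595)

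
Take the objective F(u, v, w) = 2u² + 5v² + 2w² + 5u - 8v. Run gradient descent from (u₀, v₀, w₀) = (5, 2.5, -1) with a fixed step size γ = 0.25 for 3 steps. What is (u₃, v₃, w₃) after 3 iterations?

∇F = (4u + 5, 10v - 8, 4w)
(u₁, v₁, w₁) = (5, 2.5, -1) − 0.25·(25, 17, -4) = (-1.25, -1.75, 0)
(u₂, v₂, w₂) = (-1.25, -1.75, 0) − 0.25·(0, -25.5, 0) = (-1.25, 4.625, 0)
(u₃, v₃, w₃) = (-1.25, 4.625, 0) − 0.25·(0, 38.25, 0) = (-1.25, -4.9375, 0)

(-1.25, -4.9375, 0)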